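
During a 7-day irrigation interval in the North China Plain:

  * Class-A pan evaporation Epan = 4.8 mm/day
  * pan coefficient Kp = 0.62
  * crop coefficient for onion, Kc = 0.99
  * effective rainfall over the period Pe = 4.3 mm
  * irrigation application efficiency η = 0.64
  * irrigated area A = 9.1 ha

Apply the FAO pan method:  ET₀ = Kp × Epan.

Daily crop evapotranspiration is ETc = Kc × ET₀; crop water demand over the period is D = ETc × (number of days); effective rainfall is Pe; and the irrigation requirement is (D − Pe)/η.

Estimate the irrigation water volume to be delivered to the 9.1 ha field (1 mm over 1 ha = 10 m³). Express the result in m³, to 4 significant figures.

2321 m³

ET₀ = 0.62 × 4.8 = 2.9760 mm/d
ETc = Kc × ET₀ = 0.99 × 2.9760 = 2.9462 mm/d
Crop demand D = ETc × 7 d = 2.9462 × 7 = 20.623 mm
D − Pe = 20.623 − 4.3 = 16.323 mm
Gross irrigation = 16.323 / 0.64 = 25.505 mm
Volume = 25.505 mm × 9.1 ha × 10 = 2321.0 m³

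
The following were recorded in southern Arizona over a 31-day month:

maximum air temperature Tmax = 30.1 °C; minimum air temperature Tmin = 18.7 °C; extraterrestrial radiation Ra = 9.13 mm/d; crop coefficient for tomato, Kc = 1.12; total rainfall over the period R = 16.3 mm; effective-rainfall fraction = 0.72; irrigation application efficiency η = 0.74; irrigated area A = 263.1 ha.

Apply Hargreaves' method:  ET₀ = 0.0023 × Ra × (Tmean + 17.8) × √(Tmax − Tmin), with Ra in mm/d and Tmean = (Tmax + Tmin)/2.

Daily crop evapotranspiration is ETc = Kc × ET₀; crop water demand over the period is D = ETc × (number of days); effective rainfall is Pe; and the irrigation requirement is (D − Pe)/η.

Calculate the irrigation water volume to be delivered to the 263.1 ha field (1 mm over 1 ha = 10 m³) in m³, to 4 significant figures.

Tmean = (30.1 + 18.7)/2 = 24.40 °C
ET₀ = 0.0023 × 9.13 × (24.40 + 17.8) × √11.4 = 0.0023 × 9.13 × 42.20 × 3.3764 = 2.9920 mm/d
ETc = Kc × ET₀ = 1.12 × 2.9920 = 3.3510 mm/d
Crop demand D = ETc × 31 d = 3.3510 × 31 = 103.881 mm
Pe = 0.72 × 16.3 = 11.736 mm
D − Pe = 103.881 − 11.736 = 92.145 mm
Gross irrigation = 92.145 / 0.74 = 124.520 mm
Volume = 124.520 mm × 263.1 ha × 10 = 327612.1 m³

327600 m³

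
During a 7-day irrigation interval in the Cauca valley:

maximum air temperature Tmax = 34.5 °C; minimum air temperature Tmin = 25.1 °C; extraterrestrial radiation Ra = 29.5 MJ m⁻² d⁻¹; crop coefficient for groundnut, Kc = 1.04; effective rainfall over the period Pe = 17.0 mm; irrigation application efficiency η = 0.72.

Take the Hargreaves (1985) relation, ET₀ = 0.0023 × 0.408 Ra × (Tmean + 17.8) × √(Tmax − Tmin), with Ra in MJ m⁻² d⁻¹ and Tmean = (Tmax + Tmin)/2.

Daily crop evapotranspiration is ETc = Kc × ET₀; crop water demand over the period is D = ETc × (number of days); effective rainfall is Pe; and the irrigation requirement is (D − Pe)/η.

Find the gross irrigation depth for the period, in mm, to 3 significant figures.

Tmean = (34.5 + 25.1)/2 = 29.80 °C
0.408 Ra = 0.408 × 29.5 = 12.0360 mm/d equivalent
ET₀ = 0.0023 × 12.0360 × (29.80 + 17.8) × √9.4 = 0.0023 × 12.0360 × 47.60 × 3.0659 = 4.0399 mm/d
ETc = Kc × ET₀ = 1.04 × 4.0399 = 4.2015 mm/d
Crop demand D = ETc × 7 d = 4.2015 × 7 = 29.411 mm
D − Pe = 29.411 − 17.0 = 12.411 mm
Gross irrigation = 12.411 / 0.72 = 17.238 mm

17.2 mm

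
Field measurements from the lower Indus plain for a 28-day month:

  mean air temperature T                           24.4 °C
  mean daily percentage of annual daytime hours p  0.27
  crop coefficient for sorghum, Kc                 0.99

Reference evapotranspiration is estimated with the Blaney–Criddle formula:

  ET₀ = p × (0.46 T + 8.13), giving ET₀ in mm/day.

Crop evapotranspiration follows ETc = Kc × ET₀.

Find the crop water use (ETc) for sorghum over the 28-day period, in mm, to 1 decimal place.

144.9 mm

ET₀ = 0.27 × (0.46 × 24.4 + 8.13) = 0.27 × 19.354 = 5.2256 mm/d
ETc = Kc × ET₀ = 0.99 × 5.2256 = 5.1733 mm/d
Over 28 days: 5.1733 × 28 = 144.852 mm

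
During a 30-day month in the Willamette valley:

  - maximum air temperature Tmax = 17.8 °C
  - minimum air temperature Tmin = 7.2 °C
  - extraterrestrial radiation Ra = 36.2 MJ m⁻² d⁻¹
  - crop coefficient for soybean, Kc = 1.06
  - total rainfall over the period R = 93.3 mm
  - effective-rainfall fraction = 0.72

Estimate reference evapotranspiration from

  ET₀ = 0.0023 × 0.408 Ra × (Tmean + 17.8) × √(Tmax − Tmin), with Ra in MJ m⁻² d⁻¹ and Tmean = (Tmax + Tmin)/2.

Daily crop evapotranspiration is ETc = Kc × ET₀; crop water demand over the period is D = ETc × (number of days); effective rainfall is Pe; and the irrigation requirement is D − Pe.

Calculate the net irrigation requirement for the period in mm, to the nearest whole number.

39 mm

Tmean = (17.8 + 7.2)/2 = 12.50 °C
0.408 Ra = 0.408 × 36.2 = 14.7696 mm/d equivalent
ET₀ = 0.0023 × 14.7696 × (12.50 + 17.8) × √10.6 = 0.0023 × 14.7696 × 30.30 × 3.2558 = 3.3512 mm/d
ETc = Kc × ET₀ = 1.06 × 3.3512 = 3.5523 mm/d
Crop demand D = ETc × 30 d = 3.5523 × 30 = 106.569 mm
Pe = 0.72 × 93.3 = 67.176 mm
D − Pe = 106.569 − 67.176 = 39.393 mm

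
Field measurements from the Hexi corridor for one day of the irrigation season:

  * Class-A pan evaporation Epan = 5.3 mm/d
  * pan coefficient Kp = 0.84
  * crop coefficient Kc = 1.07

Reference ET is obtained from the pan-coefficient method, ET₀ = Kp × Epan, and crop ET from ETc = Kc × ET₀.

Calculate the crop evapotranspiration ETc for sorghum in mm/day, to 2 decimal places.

ET₀ = 0.84 × 5.3 = 4.4520 mm/d
ETc = Kc × ET₀ = 1.07 × 4.4520 = 4.7636 mm/d

4.76 mm/day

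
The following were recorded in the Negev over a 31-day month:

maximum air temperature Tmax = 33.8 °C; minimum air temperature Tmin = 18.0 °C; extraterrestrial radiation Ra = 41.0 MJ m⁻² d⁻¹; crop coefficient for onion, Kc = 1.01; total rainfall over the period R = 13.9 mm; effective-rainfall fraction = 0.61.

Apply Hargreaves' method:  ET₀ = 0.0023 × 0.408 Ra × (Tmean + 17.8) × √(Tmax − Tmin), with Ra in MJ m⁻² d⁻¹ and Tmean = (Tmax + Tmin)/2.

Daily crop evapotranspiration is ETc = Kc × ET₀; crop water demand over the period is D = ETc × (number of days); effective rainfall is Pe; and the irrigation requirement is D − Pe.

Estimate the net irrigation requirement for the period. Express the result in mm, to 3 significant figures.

201 mm

Tmean = (33.8 + 18.0)/2 = 25.90 °C
0.408 Ra = 0.408 × 41.0 = 16.7280 mm/d equivalent
ET₀ = 0.0023 × 16.7280 × (25.90 + 17.8) × √15.8 = 0.0023 × 16.7280 × 43.70 × 3.9749 = 6.6831 mm/d
ETc = Kc × ET₀ = 1.01 × 6.6831 = 6.7499 mm/d
Crop demand D = ETc × 31 d = 6.7499 × 31 = 209.247 mm
Pe = 0.61 × 13.9 = 8.479 mm
D − Pe = 209.247 − 8.479 = 200.768 mm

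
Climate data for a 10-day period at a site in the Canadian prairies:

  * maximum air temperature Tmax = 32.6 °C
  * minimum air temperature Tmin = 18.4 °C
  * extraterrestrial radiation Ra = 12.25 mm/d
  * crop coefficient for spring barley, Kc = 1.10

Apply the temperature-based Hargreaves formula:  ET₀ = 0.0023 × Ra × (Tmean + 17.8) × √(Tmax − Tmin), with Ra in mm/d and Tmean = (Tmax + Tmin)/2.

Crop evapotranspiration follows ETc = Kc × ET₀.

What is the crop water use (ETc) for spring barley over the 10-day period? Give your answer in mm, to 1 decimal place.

Tmean = (32.6 + 18.4)/2 = 25.50 °C
ET₀ = 0.0023 × 12.25 × (25.50 + 17.8) × √14.2 = 0.0023 × 12.25 × 43.30 × 3.7683 = 4.5972 mm/d
ETc = Kc × ET₀ = 1.10 × 4.5972 = 5.0569 mm/d
Over 10 days: 5.0569 × 10 = 50.569 mm

50.6 mm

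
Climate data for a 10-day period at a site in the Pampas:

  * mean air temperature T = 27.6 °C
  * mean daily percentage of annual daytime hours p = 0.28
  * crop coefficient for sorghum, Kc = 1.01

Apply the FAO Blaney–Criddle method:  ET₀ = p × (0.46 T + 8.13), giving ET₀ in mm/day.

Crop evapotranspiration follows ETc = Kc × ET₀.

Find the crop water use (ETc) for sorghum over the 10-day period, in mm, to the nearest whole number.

59 mm

ET₀ = 0.28 × (0.46 × 27.6 + 8.13) = 0.28 × 20.826 = 5.8313 mm/d
ETc = Kc × ET₀ = 1.01 × 5.8313 = 5.8896 mm/d
Over 10 days: 5.8896 × 10 = 58.896 mm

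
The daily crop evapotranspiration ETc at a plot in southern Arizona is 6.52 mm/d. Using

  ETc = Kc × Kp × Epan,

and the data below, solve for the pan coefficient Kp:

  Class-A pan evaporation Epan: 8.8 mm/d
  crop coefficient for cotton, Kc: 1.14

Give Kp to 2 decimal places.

ETc = Kc × Kp × Epan  ⇒  Kp = ETc / (Kc × Epan)
Kp = 6.52 / (1.14 × 8.8) = 6.52 / 10.032 = 0.6499

0.65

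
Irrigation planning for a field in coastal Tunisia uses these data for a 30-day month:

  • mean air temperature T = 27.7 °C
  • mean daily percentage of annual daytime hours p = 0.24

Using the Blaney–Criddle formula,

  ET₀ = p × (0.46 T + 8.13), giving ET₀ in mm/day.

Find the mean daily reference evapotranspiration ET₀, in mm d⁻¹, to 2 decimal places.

5.01 mm d⁻¹

ET₀ = 0.24 × (0.46 × 27.7 + 8.13) = 0.24 × 20.872 = 5.0093 mm/d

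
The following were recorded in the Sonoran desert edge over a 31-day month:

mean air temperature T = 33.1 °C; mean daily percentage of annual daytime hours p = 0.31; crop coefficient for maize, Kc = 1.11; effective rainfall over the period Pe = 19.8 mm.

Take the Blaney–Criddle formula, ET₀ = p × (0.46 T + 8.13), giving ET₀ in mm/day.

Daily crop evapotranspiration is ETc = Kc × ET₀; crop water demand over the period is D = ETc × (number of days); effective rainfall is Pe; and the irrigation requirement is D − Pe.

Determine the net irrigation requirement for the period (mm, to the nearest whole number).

229 mm

ET₀ = 0.31 × (0.46 × 33.1 + 8.13) = 0.31 × 23.356 = 7.2404 mm/d
ETc = Kc × ET₀ = 1.11 × 7.2404 = 8.0368 mm/d
Crop demand D = ETc × 31 d = 8.0368 × 31 = 249.141 mm
D − Pe = 249.141 − 19.8 = 229.341 mm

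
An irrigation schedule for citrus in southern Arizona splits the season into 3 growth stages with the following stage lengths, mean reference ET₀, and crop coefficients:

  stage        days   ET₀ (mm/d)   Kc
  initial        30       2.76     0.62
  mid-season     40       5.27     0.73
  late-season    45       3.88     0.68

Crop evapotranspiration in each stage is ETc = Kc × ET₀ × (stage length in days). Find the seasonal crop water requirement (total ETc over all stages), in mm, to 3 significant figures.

initial: 0.62 × 2.76 × 30 = 51.34 mm
mid-season: 0.73 × 5.27 × 40 = 153.88 mm
late-season: 0.68 × 3.88 × 45 = 118.73 mm
Seasonal total = 323.95 mm

324 mm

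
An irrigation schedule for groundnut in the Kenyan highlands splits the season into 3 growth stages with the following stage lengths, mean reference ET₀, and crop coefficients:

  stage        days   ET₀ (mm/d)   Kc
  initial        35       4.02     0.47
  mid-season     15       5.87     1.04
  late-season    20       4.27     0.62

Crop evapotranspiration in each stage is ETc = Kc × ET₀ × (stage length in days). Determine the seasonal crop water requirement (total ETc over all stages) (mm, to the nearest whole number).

211 mm

initial: 0.47 × 4.02 × 35 = 66.13 mm
mid-season: 1.04 × 5.87 × 15 = 91.57 mm
late-season: 0.62 × 4.27 × 20 = 52.95 mm
Seasonal total = 210.65 mm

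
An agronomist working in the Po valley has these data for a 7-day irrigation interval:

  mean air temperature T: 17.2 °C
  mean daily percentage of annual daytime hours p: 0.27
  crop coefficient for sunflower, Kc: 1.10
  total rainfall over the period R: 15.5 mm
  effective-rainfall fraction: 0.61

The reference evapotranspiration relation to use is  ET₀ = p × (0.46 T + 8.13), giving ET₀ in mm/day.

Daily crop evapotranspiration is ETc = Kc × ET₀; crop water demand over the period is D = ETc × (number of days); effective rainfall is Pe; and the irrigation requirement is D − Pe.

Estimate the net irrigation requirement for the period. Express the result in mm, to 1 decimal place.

23.9 mm

ET₀ = 0.27 × (0.46 × 17.2 + 8.13) = 0.27 × 16.042 = 4.3313 mm/d
ETc = Kc × ET₀ = 1.10 × 4.3313 = 4.7644 mm/d
Crop demand D = ETc × 7 d = 4.7644 × 7 = 33.351 mm
Pe = 0.61 × 15.5 = 9.455 mm
D − Pe = 33.351 − 9.455 = 23.896 mm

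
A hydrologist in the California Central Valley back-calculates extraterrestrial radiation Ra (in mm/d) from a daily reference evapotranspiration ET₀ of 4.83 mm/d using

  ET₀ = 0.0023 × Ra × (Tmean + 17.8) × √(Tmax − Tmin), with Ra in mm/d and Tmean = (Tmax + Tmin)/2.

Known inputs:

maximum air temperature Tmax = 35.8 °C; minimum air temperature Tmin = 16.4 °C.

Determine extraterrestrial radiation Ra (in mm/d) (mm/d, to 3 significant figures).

10.9 mm/d

Tmean = 26.10 °C; √ΔT = 4.4045
Ra = ET₀ / [0.0023 × (Tmean+17.8) × √ΔT] = 4.83 / (0.0023 × 43.90 × 4.4045) = 10.861 mm/d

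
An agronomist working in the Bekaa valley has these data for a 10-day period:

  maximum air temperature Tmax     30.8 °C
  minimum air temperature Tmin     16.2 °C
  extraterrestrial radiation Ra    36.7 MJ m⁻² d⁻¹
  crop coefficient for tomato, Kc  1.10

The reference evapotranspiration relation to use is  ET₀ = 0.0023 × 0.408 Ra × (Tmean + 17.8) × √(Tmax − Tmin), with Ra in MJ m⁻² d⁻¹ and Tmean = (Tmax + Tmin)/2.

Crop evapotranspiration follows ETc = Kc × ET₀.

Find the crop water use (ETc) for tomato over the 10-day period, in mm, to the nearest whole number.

60 mm

Tmean = (30.8 + 16.2)/2 = 23.50 °C
0.408 Ra = 0.408 × 36.7 = 14.9736 mm/d equivalent
ET₀ = 0.0023 × 14.9736 × (23.50 + 17.8) × √14.6 = 0.0023 × 14.9736 × 41.30 × 3.8210 = 5.4348 mm/d
ETc = Kc × ET₀ = 1.10 × 5.4348 = 5.9783 mm/d
Over 10 days: 5.9783 × 10 = 59.783 mm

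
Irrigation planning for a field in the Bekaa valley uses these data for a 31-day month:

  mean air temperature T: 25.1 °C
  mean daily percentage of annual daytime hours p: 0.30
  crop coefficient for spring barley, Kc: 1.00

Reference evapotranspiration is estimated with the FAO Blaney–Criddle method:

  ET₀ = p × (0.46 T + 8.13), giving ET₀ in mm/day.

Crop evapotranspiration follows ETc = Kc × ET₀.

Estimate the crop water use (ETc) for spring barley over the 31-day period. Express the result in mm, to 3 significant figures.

183 mm

ET₀ = 0.30 × (0.46 × 25.1 + 8.13) = 0.30 × 19.676 = 5.9028 mm/d
ETc = Kc × ET₀ = 1.00 × 5.9028 = 5.9028 mm/d
Over 31 days: 5.9028 × 31 = 182.987 mm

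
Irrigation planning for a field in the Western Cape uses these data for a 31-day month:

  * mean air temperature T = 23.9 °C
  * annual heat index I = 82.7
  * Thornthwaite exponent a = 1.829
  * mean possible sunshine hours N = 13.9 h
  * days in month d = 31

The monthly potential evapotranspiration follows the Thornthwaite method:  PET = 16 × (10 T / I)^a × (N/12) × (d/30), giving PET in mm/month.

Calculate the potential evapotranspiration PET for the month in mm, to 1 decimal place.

10T/I = 10 × 23.9 / 82.7 = 2.8900
(10T/I)^a = 2.8900^1.829 = 6.9660
Uncorrected PET = 16 × 6.9660 = 111.456 mm
Correction = (N/12)(d/30) = (13.9/12)(31/30) = 1.1969
PET = 111.456 × 1.1969 = 133.402 mm/month

133.4 mm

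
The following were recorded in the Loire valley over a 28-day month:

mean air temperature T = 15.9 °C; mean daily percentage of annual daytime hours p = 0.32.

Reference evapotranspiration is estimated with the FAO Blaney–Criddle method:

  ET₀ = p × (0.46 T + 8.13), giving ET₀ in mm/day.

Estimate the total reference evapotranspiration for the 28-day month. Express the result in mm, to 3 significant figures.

138 mm

ET₀ = 0.32 × (0.46 × 15.9 + 8.13) = 0.32 × 15.444 = 4.9421 mm/d
Monthly total = 4.9421 × 28 = 138.379 mm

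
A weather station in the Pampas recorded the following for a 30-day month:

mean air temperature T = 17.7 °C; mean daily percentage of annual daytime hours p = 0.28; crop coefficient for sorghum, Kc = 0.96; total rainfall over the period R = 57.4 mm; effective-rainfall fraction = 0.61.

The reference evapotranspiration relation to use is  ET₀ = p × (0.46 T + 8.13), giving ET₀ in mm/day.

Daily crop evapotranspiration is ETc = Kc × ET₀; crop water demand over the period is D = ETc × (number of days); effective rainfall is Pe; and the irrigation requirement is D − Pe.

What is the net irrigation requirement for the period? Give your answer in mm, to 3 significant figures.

96.2 mm

ET₀ = 0.28 × (0.46 × 17.7 + 8.13) = 0.28 × 16.272 = 4.5562 mm/d
ETc = Kc × ET₀ = 0.96 × 4.5562 = 4.3740 mm/d
Crop demand D = ETc × 30 d = 4.3740 × 30 = 131.220 mm
Pe = 0.61 × 57.4 = 35.014 mm
D − Pe = 131.220 − 35.014 = 96.206 mm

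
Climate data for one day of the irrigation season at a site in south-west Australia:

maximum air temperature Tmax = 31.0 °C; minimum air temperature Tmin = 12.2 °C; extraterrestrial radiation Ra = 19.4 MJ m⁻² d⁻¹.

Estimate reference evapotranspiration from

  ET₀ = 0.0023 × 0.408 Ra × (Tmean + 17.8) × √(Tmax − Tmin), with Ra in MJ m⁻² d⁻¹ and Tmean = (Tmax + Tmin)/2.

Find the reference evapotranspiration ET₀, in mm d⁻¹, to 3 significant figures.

Tmean = (31.0 + 12.2)/2 = 21.60 °C
0.408 Ra = 0.408 × 19.4 = 7.9152 mm/d equivalent
ET₀ = 0.0023 × 7.9152 × (21.60 + 17.8) × √18.8 = 0.0023 × 7.9152 × 39.40 × 4.3359 = 3.1100 mm/d

3.11 mm d⁻¹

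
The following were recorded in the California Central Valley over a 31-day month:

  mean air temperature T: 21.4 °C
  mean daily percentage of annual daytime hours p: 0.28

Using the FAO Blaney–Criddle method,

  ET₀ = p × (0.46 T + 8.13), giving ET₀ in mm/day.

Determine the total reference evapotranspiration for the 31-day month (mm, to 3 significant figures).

156 mm

ET₀ = 0.28 × (0.46 × 21.4 + 8.13) = 0.28 × 17.974 = 5.0327 mm/d
Monthly total = 5.0327 × 31 = 156.014 mm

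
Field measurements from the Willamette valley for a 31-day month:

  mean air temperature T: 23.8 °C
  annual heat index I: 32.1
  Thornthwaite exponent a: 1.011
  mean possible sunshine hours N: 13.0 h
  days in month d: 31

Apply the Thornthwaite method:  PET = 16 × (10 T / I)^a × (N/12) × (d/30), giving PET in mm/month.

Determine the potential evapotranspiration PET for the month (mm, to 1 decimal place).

10T/I = 10 × 23.8 / 32.1 = 7.4143
(10T/I)^a = 7.4143^1.011 = 7.5795
Uncorrected PET = 16 × 7.5795 = 121.272 mm
Correction = (N/12)(d/30) = (13.0/12)(31/30) = 1.1194
PET = 121.272 × 1.1194 = 135.752 mm/month

135.8 mm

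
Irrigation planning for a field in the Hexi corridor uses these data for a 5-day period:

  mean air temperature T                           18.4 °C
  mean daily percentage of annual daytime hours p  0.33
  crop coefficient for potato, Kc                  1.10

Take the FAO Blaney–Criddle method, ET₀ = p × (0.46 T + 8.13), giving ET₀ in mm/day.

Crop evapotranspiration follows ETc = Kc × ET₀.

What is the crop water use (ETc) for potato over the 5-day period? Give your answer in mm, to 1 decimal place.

30.1 mm

ET₀ = 0.33 × (0.46 × 18.4 + 8.13) = 0.33 × 16.594 = 5.4760 mm/d
ETc = Kc × ET₀ = 1.10 × 5.4760 = 6.0236 mm/d
Over 5 days: 6.0236 × 5 = 30.118 mm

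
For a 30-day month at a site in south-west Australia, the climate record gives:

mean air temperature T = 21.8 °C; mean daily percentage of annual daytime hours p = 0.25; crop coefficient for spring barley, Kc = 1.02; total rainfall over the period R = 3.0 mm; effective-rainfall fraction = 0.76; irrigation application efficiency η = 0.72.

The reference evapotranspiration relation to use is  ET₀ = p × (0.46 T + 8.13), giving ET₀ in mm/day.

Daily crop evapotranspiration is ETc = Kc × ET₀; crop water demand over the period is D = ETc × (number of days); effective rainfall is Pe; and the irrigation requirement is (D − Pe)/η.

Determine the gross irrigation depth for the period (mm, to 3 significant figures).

190 mm

ET₀ = 0.25 × (0.46 × 21.8 + 8.13) = 0.25 × 18.158 = 4.5395 mm/d
ETc = Kc × ET₀ = 1.02 × 4.5395 = 4.6303 mm/d
Crop demand D = ETc × 30 d = 4.6303 × 30 = 138.909 mm
Pe = 0.76 × 3.0 = 2.280 mm
D − Pe = 138.909 − 2.280 = 136.629 mm
Gross irrigation = 136.629 / 0.72 = 189.763 mm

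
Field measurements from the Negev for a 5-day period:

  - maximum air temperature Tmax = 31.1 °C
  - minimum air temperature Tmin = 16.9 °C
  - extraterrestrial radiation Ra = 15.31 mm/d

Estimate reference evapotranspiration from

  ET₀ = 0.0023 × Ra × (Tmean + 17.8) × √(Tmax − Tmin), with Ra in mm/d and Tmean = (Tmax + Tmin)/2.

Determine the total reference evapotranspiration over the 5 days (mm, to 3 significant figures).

27.7 mm

Tmean = (31.1 + 16.9)/2 = 24.00 °C
ET₀ = 0.0023 × 15.31 × (24.00 + 17.8) × √14.2 = 0.0023 × 15.31 × 41.80 × 3.7683 = 5.5466 mm/d
Over 5 days: 5.5466 × 5 = 27.733 mm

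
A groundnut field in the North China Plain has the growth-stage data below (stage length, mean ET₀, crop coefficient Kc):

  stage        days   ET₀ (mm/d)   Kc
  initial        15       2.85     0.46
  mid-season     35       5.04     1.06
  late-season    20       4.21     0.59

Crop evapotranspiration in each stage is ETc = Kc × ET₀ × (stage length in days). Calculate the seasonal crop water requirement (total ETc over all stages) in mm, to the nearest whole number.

256 mm

initial: 0.46 × 2.85 × 15 = 19.67 mm
mid-season: 1.06 × 5.04 × 35 = 186.98 mm
late-season: 0.59 × 4.21 × 20 = 49.68 mm
Seasonal total = 256.33 mm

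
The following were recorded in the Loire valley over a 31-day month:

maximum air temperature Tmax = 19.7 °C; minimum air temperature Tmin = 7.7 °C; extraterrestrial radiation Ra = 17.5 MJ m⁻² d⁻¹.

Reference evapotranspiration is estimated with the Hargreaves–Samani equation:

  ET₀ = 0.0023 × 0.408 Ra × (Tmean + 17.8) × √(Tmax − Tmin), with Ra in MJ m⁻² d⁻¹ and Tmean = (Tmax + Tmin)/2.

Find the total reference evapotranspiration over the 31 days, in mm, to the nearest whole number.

56 mm

Tmean = (19.7 + 7.7)/2 = 13.70 °C
0.408 Ra = 0.408 × 17.5 = 7.1400 mm/d equivalent
ET₀ = 0.0023 × 7.1400 × (13.70 + 17.8) × √12.0 = 0.0023 × 7.1400 × 31.50 × 3.4641 = 1.7920 mm/d
Over 31 days: 1.7920 × 31 = 55.552 mm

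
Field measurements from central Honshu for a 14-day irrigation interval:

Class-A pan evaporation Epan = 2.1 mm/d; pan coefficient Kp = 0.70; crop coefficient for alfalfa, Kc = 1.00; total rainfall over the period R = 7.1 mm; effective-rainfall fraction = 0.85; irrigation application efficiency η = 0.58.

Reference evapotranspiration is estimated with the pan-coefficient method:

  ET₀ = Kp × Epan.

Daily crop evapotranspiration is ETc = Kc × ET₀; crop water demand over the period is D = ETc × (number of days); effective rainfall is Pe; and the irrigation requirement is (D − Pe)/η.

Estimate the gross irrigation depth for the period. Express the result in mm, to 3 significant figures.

25.1 mm

ET₀ = 0.70 × 2.1 = 1.4700 mm/d
ETc = Kc × ET₀ = 1.00 × 1.4700 = 1.4700 mm/d
Crop demand D = ETc × 14 d = 1.4700 × 14 = 20.580 mm
Pe = 0.85 × 7.1 = 6.035 mm
D − Pe = 20.580 − 6.035 = 14.545 mm
Gross irrigation = 14.545 / 0.58 = 25.078 mm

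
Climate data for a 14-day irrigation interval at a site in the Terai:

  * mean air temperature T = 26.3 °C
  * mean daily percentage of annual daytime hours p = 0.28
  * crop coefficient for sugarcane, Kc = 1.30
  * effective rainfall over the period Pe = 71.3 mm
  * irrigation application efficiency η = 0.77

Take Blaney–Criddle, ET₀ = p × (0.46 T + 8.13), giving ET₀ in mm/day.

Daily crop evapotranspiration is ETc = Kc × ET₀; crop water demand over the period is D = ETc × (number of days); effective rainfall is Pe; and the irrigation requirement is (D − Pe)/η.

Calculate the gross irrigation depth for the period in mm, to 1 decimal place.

ET₀ = 0.28 × (0.46 × 26.3 + 8.13) = 0.28 × 20.228 = 5.6638 mm/d
ETc = Kc × ET₀ = 1.30 × 5.6638 = 7.3629 mm/d
Crop demand D = ETc × 14 d = 7.3629 × 14 = 103.081 mm
D − Pe = 103.081 − 71.3 = 31.781 mm
Gross irrigation = 31.781 / 0.77 = 41.274 mm

41.3 mm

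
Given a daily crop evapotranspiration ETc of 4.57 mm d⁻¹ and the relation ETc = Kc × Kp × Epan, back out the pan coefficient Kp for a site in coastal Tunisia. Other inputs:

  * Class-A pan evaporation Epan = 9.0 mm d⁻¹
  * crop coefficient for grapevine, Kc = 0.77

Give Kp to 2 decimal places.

ETc = Kc × Kp × Epan  ⇒  Kp = ETc / (Kc × Epan)
Kp = 4.57 / (0.77 × 9.0) = 4.57 / 6.930 = 0.6595

0.66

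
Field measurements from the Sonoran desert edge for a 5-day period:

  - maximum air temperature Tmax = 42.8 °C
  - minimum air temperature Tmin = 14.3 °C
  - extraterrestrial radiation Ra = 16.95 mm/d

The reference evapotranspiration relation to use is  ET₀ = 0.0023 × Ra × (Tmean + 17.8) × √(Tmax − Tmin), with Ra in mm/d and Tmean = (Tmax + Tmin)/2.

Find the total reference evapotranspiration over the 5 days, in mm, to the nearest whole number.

Tmean = (42.8 + 14.3)/2 = 28.55 °C
ET₀ = 0.0023 × 16.95 × (28.55 + 17.8) × √28.5 = 0.0023 × 16.95 × 46.35 × 5.3385 = 9.6464 mm/d
Over 5 days: 9.6464 × 5 = 48.232 mm

48 mm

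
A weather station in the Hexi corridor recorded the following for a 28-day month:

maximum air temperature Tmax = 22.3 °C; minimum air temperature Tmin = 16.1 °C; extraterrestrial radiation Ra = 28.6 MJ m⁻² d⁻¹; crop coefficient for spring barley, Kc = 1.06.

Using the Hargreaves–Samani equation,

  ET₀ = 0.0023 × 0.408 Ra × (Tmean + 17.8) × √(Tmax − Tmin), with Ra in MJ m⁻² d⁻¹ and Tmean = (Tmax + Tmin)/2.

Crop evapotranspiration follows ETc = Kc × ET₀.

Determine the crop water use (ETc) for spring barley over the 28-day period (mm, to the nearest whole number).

Tmean = (22.3 + 16.1)/2 = 19.20 °C
0.408 Ra = 0.408 × 28.6 = 11.6688 mm/d equivalent
ET₀ = 0.0023 × 11.6688 × (19.20 + 17.8) × √6.2 = 0.0023 × 11.6688 × 37.00 × 2.4900 = 2.4726 mm/d
ETc = Kc × ET₀ = 1.06 × 2.4726 = 2.6210 mm/d
Over 28 days: 2.6210 × 28 = 73.388 mm

73 mm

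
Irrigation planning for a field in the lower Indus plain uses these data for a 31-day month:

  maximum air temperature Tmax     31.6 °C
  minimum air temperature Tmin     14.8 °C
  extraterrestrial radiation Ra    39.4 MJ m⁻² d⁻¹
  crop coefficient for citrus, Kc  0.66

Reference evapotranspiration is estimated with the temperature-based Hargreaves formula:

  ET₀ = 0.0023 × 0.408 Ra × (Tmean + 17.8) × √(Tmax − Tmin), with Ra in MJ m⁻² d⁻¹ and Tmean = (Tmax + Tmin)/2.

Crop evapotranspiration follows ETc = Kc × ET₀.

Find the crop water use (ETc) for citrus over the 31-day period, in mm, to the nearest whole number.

127 mm

Tmean = (31.6 + 14.8)/2 = 23.20 °C
0.408 Ra = 0.408 × 39.4 = 16.0752 mm/d equivalent
ET₀ = 0.0023 × 16.0752 × (23.20 + 17.8) × √16.8 = 0.0023 × 16.0752 × 41.00 × 4.0988 = 6.2133 mm/d
ETc = Kc × ET₀ = 0.66 × 6.2133 = 4.1008 mm/d
Over 31 days: 4.1008 × 31 = 127.125 mm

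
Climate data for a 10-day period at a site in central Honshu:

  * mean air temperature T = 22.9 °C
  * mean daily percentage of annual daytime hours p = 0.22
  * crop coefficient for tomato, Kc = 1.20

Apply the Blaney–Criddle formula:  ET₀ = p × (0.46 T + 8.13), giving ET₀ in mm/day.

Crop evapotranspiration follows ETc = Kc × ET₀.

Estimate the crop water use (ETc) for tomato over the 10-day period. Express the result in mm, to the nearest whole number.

49 mm

ET₀ = 0.22 × (0.46 × 22.9 + 8.13) = 0.22 × 18.664 = 4.1061 mm/d
ETc = Kc × ET₀ = 1.20 × 4.1061 = 4.9273 mm/d
Over 10 days: 4.9273 × 10 = 49.273 mm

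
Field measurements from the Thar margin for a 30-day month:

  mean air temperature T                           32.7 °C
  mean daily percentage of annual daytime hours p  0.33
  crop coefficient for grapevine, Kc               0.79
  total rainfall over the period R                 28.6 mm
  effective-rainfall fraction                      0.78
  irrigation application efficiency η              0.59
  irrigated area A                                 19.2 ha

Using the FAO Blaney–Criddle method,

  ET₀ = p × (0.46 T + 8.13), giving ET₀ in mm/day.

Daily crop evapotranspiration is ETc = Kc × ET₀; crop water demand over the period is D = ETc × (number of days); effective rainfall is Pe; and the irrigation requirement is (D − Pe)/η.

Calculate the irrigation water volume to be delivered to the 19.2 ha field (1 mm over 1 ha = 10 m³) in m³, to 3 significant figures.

ET₀ = 0.33 × (0.46 × 32.7 + 8.13) = 0.33 × 23.172 = 7.6468 mm/d
ETc = Kc × ET₀ = 0.79 × 7.6468 = 6.0410 mm/d
Crop demand D = ETc × 30 d = 6.0410 × 30 = 181.230 mm
Pe = 0.78 × 28.6 = 22.308 mm
D − Pe = 181.230 − 22.308 = 158.922 mm
Gross irrigation = 158.922 / 0.59 = 269.359 mm
Volume = 269.359 mm × 19.2 ha × 10 = 51716.9 m³

51700 m³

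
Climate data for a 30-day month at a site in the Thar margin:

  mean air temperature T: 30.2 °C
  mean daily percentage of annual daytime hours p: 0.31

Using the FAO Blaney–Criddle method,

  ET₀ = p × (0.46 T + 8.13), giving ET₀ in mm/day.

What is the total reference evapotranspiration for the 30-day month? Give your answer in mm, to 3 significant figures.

ET₀ = 0.31 × (0.46 × 30.2 + 8.13) = 0.31 × 22.022 = 6.8268 mm/d
Monthly total = 6.8268 × 30 = 204.804 mm

205 mm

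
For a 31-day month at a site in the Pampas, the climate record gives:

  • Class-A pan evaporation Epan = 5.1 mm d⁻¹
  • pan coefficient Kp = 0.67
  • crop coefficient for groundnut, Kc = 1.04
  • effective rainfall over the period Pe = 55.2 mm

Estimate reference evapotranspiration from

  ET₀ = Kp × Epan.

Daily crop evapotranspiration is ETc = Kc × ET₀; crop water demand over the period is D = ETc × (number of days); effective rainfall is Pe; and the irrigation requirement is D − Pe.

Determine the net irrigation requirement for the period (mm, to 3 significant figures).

55.0 mm

ET₀ = 0.67 × 5.1 = 3.4170 mm/d
ETc = Kc × ET₀ = 1.04 × 3.4170 = 3.5537 mm/d
Crop demand D = ETc × 31 d = 3.5537 × 31 = 110.165 mm
D − Pe = 110.165 − 55.2 = 54.965 mm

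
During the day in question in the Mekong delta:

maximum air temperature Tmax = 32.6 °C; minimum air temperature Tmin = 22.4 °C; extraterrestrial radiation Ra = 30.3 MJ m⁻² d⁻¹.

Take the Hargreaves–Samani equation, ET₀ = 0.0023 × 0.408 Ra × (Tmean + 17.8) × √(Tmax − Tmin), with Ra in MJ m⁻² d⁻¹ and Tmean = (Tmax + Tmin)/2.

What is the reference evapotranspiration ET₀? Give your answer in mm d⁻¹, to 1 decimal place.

4.1 mm d⁻¹

Tmean = (32.6 + 22.4)/2 = 27.50 °C
0.408 Ra = 0.408 × 30.3 = 12.3624 mm/d equivalent
ET₀ = 0.0023 × 12.3624 × (27.50 + 17.8) × √10.2 = 0.0023 × 12.3624 × 45.30 × 3.1937 = 4.1136 mm/d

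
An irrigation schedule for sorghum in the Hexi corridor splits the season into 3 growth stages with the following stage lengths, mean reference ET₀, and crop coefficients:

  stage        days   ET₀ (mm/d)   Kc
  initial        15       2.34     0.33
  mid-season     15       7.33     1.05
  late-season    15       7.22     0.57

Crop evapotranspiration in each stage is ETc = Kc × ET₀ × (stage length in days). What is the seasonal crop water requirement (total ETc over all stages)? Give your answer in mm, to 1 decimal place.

initial: 0.33 × 2.34 × 15 = 11.58 mm
mid-season: 1.05 × 7.33 × 15 = 115.45 mm
late-season: 0.57 × 7.22 × 15 = 61.73 mm
Seasonal total = 188.76 mm

188.8 mm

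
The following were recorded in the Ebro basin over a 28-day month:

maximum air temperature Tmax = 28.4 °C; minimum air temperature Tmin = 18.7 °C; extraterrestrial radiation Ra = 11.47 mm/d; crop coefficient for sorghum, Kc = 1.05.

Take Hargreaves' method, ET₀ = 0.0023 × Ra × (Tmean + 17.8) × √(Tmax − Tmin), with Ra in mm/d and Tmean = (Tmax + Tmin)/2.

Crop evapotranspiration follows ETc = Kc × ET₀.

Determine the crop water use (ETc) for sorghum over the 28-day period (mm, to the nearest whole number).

Tmean = (28.4 + 18.7)/2 = 23.55 °C
ET₀ = 0.0023 × 11.47 × (23.55 + 17.8) × √9.7 = 0.0023 × 11.47 × 41.35 × 3.1145 = 3.3975 mm/d
ETc = Kc × ET₀ = 1.05 × 3.3975 = 3.5674 mm/d
Over 28 days: 3.5674 × 28 = 99.887 mm

100 mm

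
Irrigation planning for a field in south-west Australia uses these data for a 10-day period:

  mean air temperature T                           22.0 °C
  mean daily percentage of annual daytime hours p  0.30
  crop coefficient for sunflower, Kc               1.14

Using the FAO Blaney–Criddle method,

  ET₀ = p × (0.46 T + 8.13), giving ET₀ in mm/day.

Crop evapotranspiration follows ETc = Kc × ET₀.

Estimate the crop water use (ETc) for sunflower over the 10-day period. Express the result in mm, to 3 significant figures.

ET₀ = 0.30 × (0.46 × 22.0 + 8.13) = 0.30 × 18.250 = 5.4750 mm/d
ETc = Kc × ET₀ = 1.14 × 5.4750 = 6.2415 mm/d
Over 10 days: 6.2415 × 10 = 62.415 mm

62.4 mm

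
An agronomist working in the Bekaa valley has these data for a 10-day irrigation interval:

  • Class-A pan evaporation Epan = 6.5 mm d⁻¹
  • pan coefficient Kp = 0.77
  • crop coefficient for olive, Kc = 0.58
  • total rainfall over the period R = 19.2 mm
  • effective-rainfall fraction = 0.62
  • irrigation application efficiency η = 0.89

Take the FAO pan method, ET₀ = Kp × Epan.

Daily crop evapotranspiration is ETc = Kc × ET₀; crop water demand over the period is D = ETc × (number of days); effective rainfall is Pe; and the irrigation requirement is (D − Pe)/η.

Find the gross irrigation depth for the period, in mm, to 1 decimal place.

19.2 mm

ET₀ = 0.77 × 6.5 = 5.0050 mm/d
ETc = Kc × ET₀ = 0.58 × 5.0050 = 2.9029 mm/d
Crop demand D = ETc × 10 d = 2.9029 × 10 = 29.029 mm
Pe = 0.62 × 19.2 = 11.904 mm
D − Pe = 29.029 − 11.904 = 17.125 mm
Gross irrigation = 17.125 / 0.89 = 19.242 mm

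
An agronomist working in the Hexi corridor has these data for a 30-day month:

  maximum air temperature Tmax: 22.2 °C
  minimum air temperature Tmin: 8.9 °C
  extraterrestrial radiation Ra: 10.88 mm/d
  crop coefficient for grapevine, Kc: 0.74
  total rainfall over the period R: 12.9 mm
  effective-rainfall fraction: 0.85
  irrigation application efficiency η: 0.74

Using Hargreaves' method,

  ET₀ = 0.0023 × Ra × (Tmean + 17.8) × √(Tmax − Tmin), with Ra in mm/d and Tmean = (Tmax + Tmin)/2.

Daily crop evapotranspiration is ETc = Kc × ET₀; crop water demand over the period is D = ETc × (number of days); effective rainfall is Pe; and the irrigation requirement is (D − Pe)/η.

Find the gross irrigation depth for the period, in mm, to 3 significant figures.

Tmean = (22.2 + 8.9)/2 = 15.55 °C
ET₀ = 0.0023 × 10.88 × (15.55 + 17.8) × √13.3 = 0.0023 × 10.88 × 33.35 × 3.6469 = 3.0435 mm/d
ETc = Kc × ET₀ = 0.74 × 3.0435 = 2.2522 mm/d
Crop demand D = ETc × 30 d = 2.2522 × 30 = 67.566 mm
Pe = 0.85 × 12.9 = 10.965 mm
D − Pe = 67.566 − 10.965 = 56.601 mm
Gross irrigation = 56.601 / 0.74 = 76.488 mm

76.5 mm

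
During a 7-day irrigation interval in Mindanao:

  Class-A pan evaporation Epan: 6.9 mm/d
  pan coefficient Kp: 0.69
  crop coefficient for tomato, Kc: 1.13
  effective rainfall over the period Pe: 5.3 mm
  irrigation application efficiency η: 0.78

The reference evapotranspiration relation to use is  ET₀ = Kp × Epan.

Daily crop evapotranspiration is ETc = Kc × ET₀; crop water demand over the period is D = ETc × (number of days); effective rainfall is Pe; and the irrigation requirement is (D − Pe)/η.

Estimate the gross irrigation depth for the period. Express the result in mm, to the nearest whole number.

41 mm

ET₀ = 0.69 × 6.9 = 4.7610 mm/d
ETc = Kc × ET₀ = 1.13 × 4.7610 = 5.3799 mm/d
Crop demand D = ETc × 7 d = 5.3799 × 7 = 37.659 mm
D − Pe = 37.659 − 5.3 = 32.359 mm
Gross irrigation = 32.359 / 0.78 = 41.486 mm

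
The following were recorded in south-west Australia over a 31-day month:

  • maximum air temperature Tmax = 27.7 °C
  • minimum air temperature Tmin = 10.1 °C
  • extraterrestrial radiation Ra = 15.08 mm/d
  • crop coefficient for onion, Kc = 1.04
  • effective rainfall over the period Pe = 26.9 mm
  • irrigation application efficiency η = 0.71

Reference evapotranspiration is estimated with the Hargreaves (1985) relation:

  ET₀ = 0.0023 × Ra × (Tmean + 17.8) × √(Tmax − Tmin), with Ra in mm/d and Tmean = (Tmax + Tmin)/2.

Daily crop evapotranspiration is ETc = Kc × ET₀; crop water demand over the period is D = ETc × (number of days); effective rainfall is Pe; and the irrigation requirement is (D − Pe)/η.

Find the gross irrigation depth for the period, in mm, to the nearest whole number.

205 mm

Tmean = (27.7 + 10.1)/2 = 18.90 °C
ET₀ = 0.0023 × 15.08 × (18.90 + 17.8) × √17.6 = 0.0023 × 15.08 × 36.70 × 4.1952 = 5.3401 mm/d
ETc = Kc × ET₀ = 1.04 × 5.3401 = 5.5537 mm/d
Crop demand D = ETc × 31 d = 5.5537 × 31 = 172.165 mm
D − Pe = 172.165 − 26.9 = 145.265 mm
Gross irrigation = 145.265 / 0.71 = 204.599 mm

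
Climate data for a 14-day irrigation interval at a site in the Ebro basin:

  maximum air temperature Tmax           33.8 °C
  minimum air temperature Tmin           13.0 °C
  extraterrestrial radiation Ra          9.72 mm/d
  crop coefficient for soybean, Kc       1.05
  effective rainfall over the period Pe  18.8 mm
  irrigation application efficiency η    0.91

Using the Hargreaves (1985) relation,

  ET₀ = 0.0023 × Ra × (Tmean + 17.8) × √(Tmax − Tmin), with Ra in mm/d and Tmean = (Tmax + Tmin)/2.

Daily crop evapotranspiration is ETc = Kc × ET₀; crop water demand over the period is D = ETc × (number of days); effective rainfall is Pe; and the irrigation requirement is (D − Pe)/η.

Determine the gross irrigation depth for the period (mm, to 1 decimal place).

47.2 mm

Tmean = (33.8 + 13.0)/2 = 23.40 °C
ET₀ = 0.0023 × 9.72 × (23.40 + 17.8) × √20.8 = 0.0023 × 9.72 × 41.20 × 4.5607 = 4.2007 mm/d
ETc = Kc × ET₀ = 1.05 × 4.2007 = 4.4107 mm/d
Crop demand D = ETc × 14 d = 4.4107 × 14 = 61.750 mm
D − Pe = 61.750 − 18.8 = 42.950 mm
Gross irrigation = 42.950 / 0.91 = 47.198 mm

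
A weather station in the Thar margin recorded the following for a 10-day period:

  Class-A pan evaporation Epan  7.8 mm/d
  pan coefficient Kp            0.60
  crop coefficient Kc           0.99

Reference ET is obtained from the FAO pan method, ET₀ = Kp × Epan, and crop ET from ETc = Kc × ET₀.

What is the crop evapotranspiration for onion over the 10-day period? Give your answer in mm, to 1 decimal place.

46.3 mm

ET₀ = 0.60 × 7.8 = 4.6800 mm/d
ETc = Kc × ET₀ = 0.99 × 4.6800 = 4.6332 mm/d
Over 10 days: 4.6332 × 10 = 46.332 mm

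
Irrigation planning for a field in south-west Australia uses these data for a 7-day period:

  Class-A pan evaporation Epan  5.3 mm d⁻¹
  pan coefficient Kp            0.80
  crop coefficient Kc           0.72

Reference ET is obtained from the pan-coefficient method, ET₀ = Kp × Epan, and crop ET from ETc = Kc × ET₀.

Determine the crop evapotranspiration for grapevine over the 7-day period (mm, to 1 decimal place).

ET₀ = 0.80 × 5.3 = 4.2400 mm/d
ETc = Kc × ET₀ = 0.72 × 4.2400 = 3.0528 mm/d
Over 7 days: 3.0528 × 7 = 21.370 mm

21.4 mm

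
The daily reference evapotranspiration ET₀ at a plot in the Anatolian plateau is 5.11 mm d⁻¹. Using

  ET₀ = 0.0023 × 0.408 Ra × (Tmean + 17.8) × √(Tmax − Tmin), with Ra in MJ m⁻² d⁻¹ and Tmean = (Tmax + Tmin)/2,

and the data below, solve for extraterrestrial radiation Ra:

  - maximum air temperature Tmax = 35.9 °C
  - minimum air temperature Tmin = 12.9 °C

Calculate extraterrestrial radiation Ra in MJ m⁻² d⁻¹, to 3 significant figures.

26.9 MJ m⁻² d⁻¹

Tmean = (35.9+12.9)/2 = 24.40 °C; ΔT = 23.0
Ra = ET₀ / [0.0023 × 0.408 × (Tmean+17.8) × √ΔT]
   = 5.11 / (0.0023 × 0.408 × 42.20 × 4.7958) = 26.907 MJ m⁻² d⁻¹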